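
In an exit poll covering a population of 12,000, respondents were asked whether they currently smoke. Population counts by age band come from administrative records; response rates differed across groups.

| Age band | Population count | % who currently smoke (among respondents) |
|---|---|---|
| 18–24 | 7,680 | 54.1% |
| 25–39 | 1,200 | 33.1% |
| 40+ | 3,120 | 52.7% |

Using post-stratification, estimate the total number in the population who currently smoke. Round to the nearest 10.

6,200

Apply each group's respondent rate to its population count:
  18–24: 7,680 × 54.1% = 4154.88
  25–39: 1,200 × 33.1% = 397.2
  40+: 3,120 × 52.7% = 1644.24
Estimated total = 6196.32 → 6,200.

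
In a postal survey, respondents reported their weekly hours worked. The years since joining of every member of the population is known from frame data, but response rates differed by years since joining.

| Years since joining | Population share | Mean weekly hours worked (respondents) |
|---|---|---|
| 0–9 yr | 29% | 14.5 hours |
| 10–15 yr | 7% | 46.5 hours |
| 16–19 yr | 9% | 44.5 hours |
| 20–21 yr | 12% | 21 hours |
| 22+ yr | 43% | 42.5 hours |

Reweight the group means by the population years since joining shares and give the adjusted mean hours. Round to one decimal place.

Post-stratification weights by population share, not respondent share:
  0–9 yr: 0.29 × 14.5 = 4.205
  10–15 yr: 0.07 × 46.5 = 3.255
  16–19 yr: 0.09 × 44.5 = 4.005
  20–21 yr: 0.12 × 21 = 2.52
  22+ yr: 0.43 × 42.5 = 18.275
Post-stratified estimate = 32.26 → 32.3.

32.3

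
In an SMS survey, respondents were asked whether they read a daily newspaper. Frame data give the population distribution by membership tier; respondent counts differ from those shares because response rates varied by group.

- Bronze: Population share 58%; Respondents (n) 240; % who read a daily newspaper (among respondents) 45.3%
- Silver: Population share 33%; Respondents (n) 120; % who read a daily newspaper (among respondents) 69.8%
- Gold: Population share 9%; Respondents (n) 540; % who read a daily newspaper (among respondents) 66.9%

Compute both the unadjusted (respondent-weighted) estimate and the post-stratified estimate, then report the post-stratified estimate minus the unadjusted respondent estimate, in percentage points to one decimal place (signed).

-6.2 percentage points

Unadjusted (pooled respondent) estimate weights by respondent counts:
  (240/900)×45.3 + (120/900)×69.8 + (540/900)×66.9 = 61.5267%
Post-stratifying to population shares instead:
  0.58×45.3 + 0.33×69.8 + 0.09×66.9 = 55.329%
Difference = 55.329 − 61.5267 = -6.1977 pp.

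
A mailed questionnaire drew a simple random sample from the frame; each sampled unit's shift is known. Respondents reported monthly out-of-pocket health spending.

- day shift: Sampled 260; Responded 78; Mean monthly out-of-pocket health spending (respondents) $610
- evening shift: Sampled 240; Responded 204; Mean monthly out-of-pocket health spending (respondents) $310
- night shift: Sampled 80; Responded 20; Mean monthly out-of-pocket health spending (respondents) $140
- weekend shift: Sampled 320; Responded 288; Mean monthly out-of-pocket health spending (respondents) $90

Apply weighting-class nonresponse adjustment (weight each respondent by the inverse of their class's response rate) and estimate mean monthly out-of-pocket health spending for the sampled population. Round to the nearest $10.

Response rates by class: day shift 78/260 = 30%, evening shift 204/240 = 85%, night shift 20/80 = 25%, weekend shift 288/320 = 90%.
Weighting each respondent by the inverse class response rate inflates each class back to its sampled size, so the class weight is n_sampled:
  day shift: 260 × 610 = 158,600
  evening shift: 240 × 310 = 74,400
  night shift: 80 × 140 = 11,200
  weekend shift: 320 × 90 = 28,800
Adjusted estimate = 273,000 / 900 = 303.333 → $300.

$300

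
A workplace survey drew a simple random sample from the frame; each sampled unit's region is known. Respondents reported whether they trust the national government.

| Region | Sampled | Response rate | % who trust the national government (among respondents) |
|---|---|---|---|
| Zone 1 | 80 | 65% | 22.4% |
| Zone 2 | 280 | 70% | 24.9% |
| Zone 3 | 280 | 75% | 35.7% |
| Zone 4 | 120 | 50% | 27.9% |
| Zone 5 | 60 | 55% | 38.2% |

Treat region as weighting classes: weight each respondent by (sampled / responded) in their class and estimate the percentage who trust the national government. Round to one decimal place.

Weighting each respondent by the inverse class response rate inflates each class back to its sampled size, so the class weight is n_sampled:
  Zone 1: 80 × 22.4 = 1792
  Zone 2: 280 × 24.9 = 6972
  Zone 3: 280 × 35.7 = 9996
  Zone 4: 120 × 27.9 = 3348
  Zone 5: 60 × 38.2 = 2292
Adjusted estimate = 24,400 / 820 = 29.7561 → 29.8%.

29.8%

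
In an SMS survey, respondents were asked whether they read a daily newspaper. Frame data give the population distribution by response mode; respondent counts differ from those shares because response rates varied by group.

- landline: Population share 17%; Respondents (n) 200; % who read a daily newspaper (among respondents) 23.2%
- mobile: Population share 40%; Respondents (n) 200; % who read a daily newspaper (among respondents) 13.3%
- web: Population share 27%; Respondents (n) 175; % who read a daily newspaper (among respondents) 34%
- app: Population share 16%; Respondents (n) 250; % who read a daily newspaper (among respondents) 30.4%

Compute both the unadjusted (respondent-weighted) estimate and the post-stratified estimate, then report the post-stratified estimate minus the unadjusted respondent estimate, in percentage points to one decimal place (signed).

-2.0 percentage points

Unadjusted (pooled respondent) estimate weights by respondent counts:
  (200/825)×23.2 + (200/825)×13.3 + (175/825)×34 + (250/825)×30.4 = 25.2727%
Post-stratifying to population shares instead:
  0.17×23.2 + 0.4×13.3 + 0.27×34 + 0.16×30.4 = 23.308%
Difference = 23.308 − 25.2727 = -1.9647 pp.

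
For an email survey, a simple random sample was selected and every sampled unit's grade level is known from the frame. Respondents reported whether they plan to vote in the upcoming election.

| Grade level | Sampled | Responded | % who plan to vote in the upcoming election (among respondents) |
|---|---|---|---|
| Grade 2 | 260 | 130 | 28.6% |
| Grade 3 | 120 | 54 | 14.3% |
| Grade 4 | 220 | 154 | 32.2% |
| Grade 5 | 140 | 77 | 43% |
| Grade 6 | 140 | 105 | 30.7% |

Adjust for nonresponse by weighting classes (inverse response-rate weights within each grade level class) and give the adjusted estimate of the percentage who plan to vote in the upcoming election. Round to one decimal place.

30.2%

Class response rates: Grade 2 130/260 = 50%, Grade 3 54/120 = 45%, Grade 4 154/220 = 70%, Grade 5 77/140 = 55%, Grade 6 105/140 = 75%.
Weighting each respondent by the inverse class response rate inflates each class back to its sampled size, so the class weight is n_sampled:
  Grade 2: 260 × 28.6 = 7436
  Grade 3: 120 × 14.3 = 1716
  Grade 4: 220 × 32.2 = 7084
  Grade 5: 140 × 43 = 6020
  Grade 6: 140 × 30.7 = 4298
Adjusted estimate = 26,554 / 880 = 30.175 → 30.2%.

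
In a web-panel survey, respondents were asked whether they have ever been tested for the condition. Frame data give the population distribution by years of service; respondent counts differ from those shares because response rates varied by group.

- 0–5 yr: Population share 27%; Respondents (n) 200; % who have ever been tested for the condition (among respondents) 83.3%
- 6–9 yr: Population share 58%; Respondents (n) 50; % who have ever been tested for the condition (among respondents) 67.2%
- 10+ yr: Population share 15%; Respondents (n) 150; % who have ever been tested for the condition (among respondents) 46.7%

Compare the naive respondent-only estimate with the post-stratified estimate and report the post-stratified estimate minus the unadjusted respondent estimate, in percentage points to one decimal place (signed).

+0.9 percentage points

Without adjustment, the pooled respondent share is:
  (200/400)×83.3 + (50/400)×67.2 + (150/400)×46.7 = 67.5625%
Post-stratified estimate weights by population shares:
  0.27×83.3 + 0.58×67.2 + 0.15×46.7 = 68.472%
Difference = 68.472 − 67.5625 = 0.9095 pp.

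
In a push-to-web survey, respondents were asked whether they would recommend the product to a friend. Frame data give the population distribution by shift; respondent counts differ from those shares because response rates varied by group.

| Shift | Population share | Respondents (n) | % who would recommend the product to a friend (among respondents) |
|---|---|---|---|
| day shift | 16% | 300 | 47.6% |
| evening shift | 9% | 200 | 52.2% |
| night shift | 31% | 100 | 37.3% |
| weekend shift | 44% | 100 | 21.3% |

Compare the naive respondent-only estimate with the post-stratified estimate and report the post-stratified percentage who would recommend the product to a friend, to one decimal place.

Naive respondent-only estimate (weights = respondent counts):
  (300/700)×47.6 + (200/700)×52.2 + (100/700)×37.3 + (100/700)×21.3 = 43.6857%
Post-stratifying to population shares instead:
  0.16×47.6 + 0.09×52.2 + 0.31×37.3 + 0.44×21.3 = 33.249%

33.2%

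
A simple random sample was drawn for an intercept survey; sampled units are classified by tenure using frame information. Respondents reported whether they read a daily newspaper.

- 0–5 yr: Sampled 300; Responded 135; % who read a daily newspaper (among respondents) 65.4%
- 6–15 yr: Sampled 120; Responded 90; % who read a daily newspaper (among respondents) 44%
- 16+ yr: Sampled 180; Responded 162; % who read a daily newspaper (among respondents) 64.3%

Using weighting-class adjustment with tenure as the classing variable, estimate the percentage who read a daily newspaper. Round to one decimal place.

60.8%

Response rates by class: 0–5 yr 135/300 = 45%, 6–15 yr 90/120 = 75%, 16+ yr 162/180 = 90%.
With weight = n_sampled/n_responded per class, the weighted class total is n_sampled:
  0–5 yr: 300 × 65.4 = 19,620
  6–15 yr: 120 × 44 = 5280
  16+ yr: 180 × 64.3 = 11,574
Adjusted estimate = 36,474 / 600 = 60.79 → 60.8%.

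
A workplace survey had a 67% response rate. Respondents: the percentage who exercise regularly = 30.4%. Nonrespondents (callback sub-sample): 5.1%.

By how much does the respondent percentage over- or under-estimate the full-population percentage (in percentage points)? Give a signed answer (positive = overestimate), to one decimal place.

Nonresponse fraction = 1 − 0.67 = 0.33.
Bias = (nonresponse fraction) × (respondent percentage − nonrespondent percentage)
     = 0.33 × (30.4 − 5.1) = 0.33 × 25.3 = 8.349.

+8.3 percentage points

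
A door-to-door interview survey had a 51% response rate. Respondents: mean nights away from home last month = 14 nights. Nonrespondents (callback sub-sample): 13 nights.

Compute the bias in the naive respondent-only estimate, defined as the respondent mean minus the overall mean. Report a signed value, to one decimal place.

+0.5

Nonresponse fraction = 1 − 0.51 = 0.49.
Bias = (nonresponse fraction) × (respondent mean − nonrespondent mean)
     = 0.49 × (14 − 13) = 0.49 × 1 = 0.49.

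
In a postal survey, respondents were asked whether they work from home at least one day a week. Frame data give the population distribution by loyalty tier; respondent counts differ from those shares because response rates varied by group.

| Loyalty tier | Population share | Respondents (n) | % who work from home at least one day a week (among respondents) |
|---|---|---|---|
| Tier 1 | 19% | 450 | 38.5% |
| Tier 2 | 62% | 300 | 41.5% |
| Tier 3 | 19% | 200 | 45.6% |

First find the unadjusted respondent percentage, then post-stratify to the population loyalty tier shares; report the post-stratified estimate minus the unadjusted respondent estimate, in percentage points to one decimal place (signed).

+0.8 percentage points

Naive respondent-only estimate (weights = respondent counts):
  (450/950)×38.5 + (300/950)×41.5 + (200/950)×45.6 = 40.9421%
Post-stratified estimate weights by population shares:
  0.19×38.5 + 0.62×41.5 + 0.19×45.6 = 41.709%
Difference = 41.709 − 40.9421 = 0.7669 pp.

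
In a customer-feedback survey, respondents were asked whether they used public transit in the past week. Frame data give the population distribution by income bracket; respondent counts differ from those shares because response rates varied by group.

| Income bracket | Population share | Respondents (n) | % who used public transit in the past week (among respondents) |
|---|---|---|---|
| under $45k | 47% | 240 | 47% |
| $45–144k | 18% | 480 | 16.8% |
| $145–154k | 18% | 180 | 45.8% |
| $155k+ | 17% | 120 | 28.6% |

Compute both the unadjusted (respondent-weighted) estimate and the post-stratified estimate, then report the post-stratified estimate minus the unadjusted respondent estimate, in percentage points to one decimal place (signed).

+7.8 percentage points

Unadjusted (pooled respondent) estimate weights by respondent counts:
  (240/1020)×47 + (480/1020)×16.8 + (180/1020)×45.8 + (120/1020)×28.6 = 30.4118%
Post-stratified estimate weights by population shares:
  0.47×47 + 0.18×16.8 + 0.18×45.8 + 0.17×28.6 = 38.22%
Difference = 38.22 − 30.4118 = 7.8082 pp.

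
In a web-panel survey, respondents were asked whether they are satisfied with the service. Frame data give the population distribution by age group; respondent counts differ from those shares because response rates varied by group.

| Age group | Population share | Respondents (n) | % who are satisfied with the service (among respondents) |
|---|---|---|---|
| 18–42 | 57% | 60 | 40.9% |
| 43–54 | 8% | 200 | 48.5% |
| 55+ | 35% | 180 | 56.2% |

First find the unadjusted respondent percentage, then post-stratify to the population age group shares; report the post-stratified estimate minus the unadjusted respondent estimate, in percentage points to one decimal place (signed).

-3.8 percentage points

Without adjustment, the pooled respondent share is:
  (60/440)×40.9 + (200/440)×48.5 + (180/440)×56.2 = 50.6136%
Post-stratifying to population shares instead:
  0.57×40.9 + 0.08×48.5 + 0.35×56.2 = 46.863%
Difference = 46.863 − 50.6136 = -3.7506 pp.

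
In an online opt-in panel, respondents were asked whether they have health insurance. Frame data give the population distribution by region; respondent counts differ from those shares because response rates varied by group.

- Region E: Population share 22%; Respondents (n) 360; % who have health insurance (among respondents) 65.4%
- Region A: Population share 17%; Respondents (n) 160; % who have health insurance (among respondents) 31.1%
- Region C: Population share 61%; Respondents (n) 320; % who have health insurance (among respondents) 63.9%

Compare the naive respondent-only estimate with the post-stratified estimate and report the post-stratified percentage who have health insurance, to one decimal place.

Without adjustment, the pooled respondent share is:
  (360/840)×65.4 + (160/840)×31.1 + (320/840)×63.9 = 58.2952%
Reweighting by population region shares:
  0.22×65.4 + 0.17×31.1 + 0.61×63.9 = 58.654%

58.7%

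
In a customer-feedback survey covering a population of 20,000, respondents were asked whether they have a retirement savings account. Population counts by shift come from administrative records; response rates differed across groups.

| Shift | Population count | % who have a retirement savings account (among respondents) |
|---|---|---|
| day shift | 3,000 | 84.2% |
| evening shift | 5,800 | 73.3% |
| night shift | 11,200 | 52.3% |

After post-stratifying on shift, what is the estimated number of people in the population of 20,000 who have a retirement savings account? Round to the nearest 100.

12,600

Apply each group's respondent rate to its population count:
  day shift: 3,000 × 84.2% = 2526
  evening shift: 5,800 × 73.3% = 4251.4
  night shift: 11,200 × 52.3% = 5857.6
Estimated total = 12,635 → 12,600.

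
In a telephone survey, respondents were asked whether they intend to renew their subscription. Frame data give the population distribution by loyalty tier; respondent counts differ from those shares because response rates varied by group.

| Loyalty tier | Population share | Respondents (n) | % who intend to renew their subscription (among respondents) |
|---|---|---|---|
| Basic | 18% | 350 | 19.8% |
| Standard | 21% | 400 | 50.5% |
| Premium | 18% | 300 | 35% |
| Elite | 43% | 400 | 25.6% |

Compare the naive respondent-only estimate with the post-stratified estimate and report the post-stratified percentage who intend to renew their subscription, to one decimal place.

Without adjustment, the pooled respondent share is:
  (350/1450)×19.8 + (400/1450)×50.5 + (300/1450)×35 + (400/1450)×25.6 = 33.0138%
Post-stratifying to population shares instead:
  0.18×19.8 + 0.21×50.5 + 0.18×35 + 0.43×25.6 = 31.477%

31.5%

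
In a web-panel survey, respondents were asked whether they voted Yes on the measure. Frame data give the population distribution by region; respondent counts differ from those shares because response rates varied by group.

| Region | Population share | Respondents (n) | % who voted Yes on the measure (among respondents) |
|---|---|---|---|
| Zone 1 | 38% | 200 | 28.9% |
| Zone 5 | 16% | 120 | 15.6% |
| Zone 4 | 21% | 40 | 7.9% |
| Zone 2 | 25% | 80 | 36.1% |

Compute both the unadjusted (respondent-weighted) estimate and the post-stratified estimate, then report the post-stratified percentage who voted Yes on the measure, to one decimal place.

Naive respondent-only estimate (weights = respondent counts):
  (200/440)×28.9 + (120/440)×15.6 + (40/440)×7.9 + (80/440)×36.1 = 24.6727%
Post-stratified estimate weights by population shares:
  0.38×28.9 + 0.16×15.6 + 0.21×7.9 + 0.25×36.1 = 24.162%

24.2%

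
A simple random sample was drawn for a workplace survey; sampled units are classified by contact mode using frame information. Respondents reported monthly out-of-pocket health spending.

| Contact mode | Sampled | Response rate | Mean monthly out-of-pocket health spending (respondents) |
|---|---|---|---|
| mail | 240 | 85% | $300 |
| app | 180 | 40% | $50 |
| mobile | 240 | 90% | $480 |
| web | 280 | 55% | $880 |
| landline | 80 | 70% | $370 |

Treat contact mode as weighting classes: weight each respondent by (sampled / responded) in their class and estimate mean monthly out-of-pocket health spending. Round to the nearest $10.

Inverse-response-rate weighting restores each class to its sampled count, so class totals weight by n_sampled:
  mail: 240 × 300 = 72,000
  app: 180 × 50 = 9000
  mobile: 240 × 480 = 115,200
  web: 280 × 880 = 246,400
  landline: 80 × 370 = 29,600
Adjusted estimate = 472,200 / 1,020 = 462.941 → $460.

$460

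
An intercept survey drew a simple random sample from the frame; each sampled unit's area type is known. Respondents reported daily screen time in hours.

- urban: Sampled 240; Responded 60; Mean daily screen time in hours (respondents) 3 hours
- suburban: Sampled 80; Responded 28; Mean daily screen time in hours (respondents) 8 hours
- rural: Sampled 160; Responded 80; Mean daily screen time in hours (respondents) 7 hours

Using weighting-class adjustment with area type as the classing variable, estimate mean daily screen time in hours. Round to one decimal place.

5.2

Class response rates: urban 60/240 = 25%, suburban 28/80 = 35%, rural 80/160 = 50%.
Each respondent's weight = sampled/responded in their class; summing within a class gives n_sampled, so:
  urban: 240 × 3 = 720
  suburban: 80 × 8 = 640
  rural: 160 × 7 = 1120
Adjusted estimate = 2480 / 480 = 5.16667 → 5.2.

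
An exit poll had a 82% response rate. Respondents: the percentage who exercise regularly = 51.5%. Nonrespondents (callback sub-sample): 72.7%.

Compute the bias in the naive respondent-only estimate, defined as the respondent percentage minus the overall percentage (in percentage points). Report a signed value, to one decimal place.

Nonresponse fraction = 1 − 0.82 = 0.18.
Bias = (nonresponse fraction) × (respondent percentage − nonrespondent percentage)
     = 0.18 × (51.5 − 72.7) = 0.18 × -21.2 = -3.816.

-3.8 percentage points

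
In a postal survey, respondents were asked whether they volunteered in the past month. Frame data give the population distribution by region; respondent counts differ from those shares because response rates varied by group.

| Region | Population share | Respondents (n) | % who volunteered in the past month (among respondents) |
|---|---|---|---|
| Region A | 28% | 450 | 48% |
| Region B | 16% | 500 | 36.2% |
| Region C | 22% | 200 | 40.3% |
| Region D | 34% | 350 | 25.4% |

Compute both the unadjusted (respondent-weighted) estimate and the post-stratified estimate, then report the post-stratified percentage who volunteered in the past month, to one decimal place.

Without adjustment, the pooled respondent share is:
  (450/1500)×48 + (500/1500)×36.2 + (200/1500)×40.3 + (350/1500)×25.4 = 37.7667%
Post-stratifying to population shares instead:
  0.28×48 + 0.16×36.2 + 0.22×40.3 + 0.34×25.4 = 36.734%

36.7%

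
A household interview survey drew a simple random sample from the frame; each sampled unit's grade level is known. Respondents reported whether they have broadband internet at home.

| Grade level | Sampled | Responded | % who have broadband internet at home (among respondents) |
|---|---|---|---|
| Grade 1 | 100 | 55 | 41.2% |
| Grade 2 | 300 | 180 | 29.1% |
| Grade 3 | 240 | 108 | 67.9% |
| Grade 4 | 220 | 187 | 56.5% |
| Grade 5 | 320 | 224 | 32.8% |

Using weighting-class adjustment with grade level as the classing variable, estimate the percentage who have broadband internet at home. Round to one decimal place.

44.1%

Response rates by class: Grade 1 55/100 = 55%, Grade 2 180/300 = 60%, Grade 3 108/240 = 45%, Grade 4 187/220 = 85%, Grade 5 224/320 = 70%.
Inverse-response-rate weighting restores each class to its sampled count, so class totals weight by n_sampled:
  Grade 1: 100 × 41.2 = 4120
  Grade 2: 300 × 29.1 = 8730
  Grade 3: 240 × 67.9 = 16296
  Grade 4: 220 × 56.5 = 12,430
  Grade 5: 320 × 32.8 = 10,496
Adjusted estimate = 52,072 / 1,180 = 44.1288 → 44.1%.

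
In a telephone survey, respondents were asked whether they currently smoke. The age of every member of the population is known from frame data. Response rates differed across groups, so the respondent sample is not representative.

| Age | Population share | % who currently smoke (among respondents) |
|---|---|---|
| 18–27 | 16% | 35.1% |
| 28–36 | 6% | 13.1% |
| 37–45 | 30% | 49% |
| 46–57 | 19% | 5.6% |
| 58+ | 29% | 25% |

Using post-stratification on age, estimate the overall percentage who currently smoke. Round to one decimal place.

Weight each group's respondent value by its population share:
  18–27: 0.16 × 35.1 = 5.616
  28–36: 0.06 × 13.1 = 0.786
  37–45: 0.3 × 49 = 14.7
  46–57: 0.19 × 5.6 = 1.064
  58+: 0.29 × 25 = 7.25
Post-stratified estimate = 29.416 → 29.4%.

29.4%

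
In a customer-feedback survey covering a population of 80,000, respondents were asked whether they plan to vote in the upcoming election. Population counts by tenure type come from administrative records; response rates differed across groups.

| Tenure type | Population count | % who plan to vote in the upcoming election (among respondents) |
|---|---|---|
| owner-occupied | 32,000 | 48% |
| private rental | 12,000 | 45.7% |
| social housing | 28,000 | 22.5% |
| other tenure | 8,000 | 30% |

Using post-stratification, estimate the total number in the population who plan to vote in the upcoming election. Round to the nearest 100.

Estimated count per cell = population count × respondent percentage:
  owner-occupied: 32,000 × 48% = 15,360
  private rental: 12,000 × 45.7% = 5484
  social housing: 28,000 × 22.5% = 6300
  other tenure: 8,000 × 30% = 2400
Estimated total = 29,544 → 29,500.

29,500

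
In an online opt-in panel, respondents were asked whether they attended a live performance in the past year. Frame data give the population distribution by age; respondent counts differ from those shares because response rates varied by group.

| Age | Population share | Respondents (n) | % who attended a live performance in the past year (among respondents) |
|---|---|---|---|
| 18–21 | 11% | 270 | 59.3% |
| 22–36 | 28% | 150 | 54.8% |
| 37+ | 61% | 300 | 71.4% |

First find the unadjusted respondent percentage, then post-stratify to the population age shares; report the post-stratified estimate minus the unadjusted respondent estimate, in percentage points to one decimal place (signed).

Naive respondent-only estimate (weights = respondent counts):
  (270/720)×59.3 + (150/720)×54.8 + (300/720)×71.4 = 63.4042%
Post-stratifying to population shares instead:
  0.11×59.3 + 0.28×54.8 + 0.61×71.4 = 65.421%
Difference = 65.421 − 63.4042 = 2.0168 pp.

+2.0 percentage points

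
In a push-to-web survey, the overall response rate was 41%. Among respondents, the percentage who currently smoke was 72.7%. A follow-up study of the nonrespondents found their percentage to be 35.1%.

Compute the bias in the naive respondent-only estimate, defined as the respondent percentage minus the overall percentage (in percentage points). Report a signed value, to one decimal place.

+22.2 percentage points

Nonresponse fraction = 1 − 0.41 = 0.59.
Bias = (nonresponse fraction) × (respondent percentage − nonrespondent percentage)
     = 0.59 × (72.7 − 35.1) = 0.59 × 37.6 = 22.184.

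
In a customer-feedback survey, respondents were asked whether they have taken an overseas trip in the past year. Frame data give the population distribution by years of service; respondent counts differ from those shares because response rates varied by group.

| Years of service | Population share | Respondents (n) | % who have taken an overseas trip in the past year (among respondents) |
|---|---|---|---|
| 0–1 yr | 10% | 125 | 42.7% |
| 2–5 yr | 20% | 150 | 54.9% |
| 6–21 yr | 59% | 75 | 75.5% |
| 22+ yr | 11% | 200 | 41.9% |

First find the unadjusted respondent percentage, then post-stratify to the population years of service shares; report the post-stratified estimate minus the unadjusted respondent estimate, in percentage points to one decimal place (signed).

Naive respondent-only estimate (weights = respondent counts):
  (125/550)×42.7 + (150/550)×54.9 + (75/550)×75.5 + (200/550)×41.9 = 50.2091%
Post-stratifying to population shares instead:
  0.1×42.7 + 0.2×54.9 + 0.59×75.5 + 0.11×41.9 = 64.404%
Difference = 64.404 − 50.2091 = 14.1949 pp.

+14.2 percentage points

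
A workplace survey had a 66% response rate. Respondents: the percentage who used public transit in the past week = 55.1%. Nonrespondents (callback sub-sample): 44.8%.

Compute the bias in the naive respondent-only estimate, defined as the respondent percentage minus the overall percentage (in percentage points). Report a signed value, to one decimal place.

+3.5 percentage points

Nonresponse fraction = 1 − 0.66 = 0.34.
Bias = (nonresponse fraction) × (respondent percentage − nonrespondent percentage)
     = 0.34 × (55.1 − 44.8) = 0.34 × 10.3 = 3.502.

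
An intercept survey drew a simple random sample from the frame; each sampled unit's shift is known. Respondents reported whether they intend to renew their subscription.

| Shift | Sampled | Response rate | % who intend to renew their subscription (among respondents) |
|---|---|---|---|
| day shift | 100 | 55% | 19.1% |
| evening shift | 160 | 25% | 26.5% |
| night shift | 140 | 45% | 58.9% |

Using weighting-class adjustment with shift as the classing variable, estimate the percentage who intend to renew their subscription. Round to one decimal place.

36.0%

Inverse-response-rate weighting restores each class to its sampled count, so class totals weight by n_sampled:
  day shift: 100 × 19.1 = 1910
  evening shift: 160 × 26.5 = 4240
  night shift: 140 × 58.9 = 8246
Adjusted estimate = 14,396 / 400 = 35.99 → 36.0%.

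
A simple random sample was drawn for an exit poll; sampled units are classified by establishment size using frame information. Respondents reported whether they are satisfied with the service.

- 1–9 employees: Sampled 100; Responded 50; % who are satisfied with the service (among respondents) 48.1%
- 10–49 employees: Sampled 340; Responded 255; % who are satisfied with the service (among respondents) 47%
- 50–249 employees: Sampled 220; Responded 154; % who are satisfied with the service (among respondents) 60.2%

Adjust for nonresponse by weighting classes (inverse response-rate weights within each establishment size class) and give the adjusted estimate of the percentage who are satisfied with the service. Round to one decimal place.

51.6%

Response rates by class: 1–9 employees 50/100 = 50%, 10–49 employees 255/340 = 75%, 50–249 employees 154/220 = 70%.
Inverse-response-rate weighting restores each class to its sampled count, so class totals weight by n_sampled:
  1–9 employees: 100 × 48.1 = 4810
  10–49 employees: 340 × 47 = 15,980
  50–249 employees: 220 × 60.2 = 13,244
Adjusted estimate = 34,034 / 660 = 51.5667 → 51.6%.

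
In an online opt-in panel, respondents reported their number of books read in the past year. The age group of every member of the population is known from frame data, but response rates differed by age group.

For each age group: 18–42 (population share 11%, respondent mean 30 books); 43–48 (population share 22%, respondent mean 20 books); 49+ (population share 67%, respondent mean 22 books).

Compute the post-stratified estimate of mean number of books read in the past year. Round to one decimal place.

Reweight to the known age group distribution:
  18–42: 0.11 × 30 = 3.3
  43–48: 0.22 × 20 = 4.4
  49+: 0.67 × 22 = 14.74
Post-stratified estimate = 22.44 → 22.4.

22.4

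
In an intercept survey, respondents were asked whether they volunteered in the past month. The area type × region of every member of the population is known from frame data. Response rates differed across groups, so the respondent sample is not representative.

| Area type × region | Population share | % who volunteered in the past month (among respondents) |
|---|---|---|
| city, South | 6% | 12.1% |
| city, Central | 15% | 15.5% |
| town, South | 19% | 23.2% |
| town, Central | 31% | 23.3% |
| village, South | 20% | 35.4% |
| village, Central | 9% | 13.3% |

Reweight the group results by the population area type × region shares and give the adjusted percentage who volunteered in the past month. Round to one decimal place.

Reweight to the known area type × region distribution:
  city, South: 0.06 × 12.1 = 0.726
  city, Central: 0.15 × 15.5 = 2.325
  town, South: 0.19 × 23.2 = 4.408
  town, Central: 0.31 × 23.3 = 7.223
  village, South: 0.2 × 35.4 = 7.08
  village, Central: 0.09 × 13.3 = 1.197
Post-stratified estimate = 22.959 → 23.0%.

23.0%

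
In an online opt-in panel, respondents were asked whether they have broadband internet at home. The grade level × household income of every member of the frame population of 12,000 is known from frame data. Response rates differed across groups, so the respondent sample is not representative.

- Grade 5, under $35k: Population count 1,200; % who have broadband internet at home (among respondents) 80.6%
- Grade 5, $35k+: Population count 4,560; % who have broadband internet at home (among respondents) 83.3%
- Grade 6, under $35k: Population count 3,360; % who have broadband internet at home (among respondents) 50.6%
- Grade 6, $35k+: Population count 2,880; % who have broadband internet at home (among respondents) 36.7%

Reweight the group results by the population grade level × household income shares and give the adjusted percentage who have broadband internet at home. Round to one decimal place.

Reweight to the known grade level × household income distribution:
  Grade 5, under $35k: (1,200/12,000) × 80.6 = 8.06
  Grade 5, $35k+: (4,560/12,000) × 83.3 = 31.654
  Grade 6, under $35k: (3,360/12,000) × 50.6 = 14.168
  Grade 6, $35k+: (2,880/12,000) × 36.7 = 8.808
Post-stratified estimate = 62.69 → 62.7%.

62.7%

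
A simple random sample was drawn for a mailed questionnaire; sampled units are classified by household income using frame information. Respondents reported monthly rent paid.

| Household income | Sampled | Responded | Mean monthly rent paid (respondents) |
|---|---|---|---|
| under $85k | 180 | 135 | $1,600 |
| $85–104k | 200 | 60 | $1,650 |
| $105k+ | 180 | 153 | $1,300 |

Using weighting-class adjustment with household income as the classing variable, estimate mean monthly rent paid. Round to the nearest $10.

$1,520

Response rates by class: under $85k 135/180 = 75%, $85–104k 60/200 = 30%, $105k+ 153/180 = 85%.
Weighting each respondent by the inverse class response rate inflates each class back to its sampled size, so the class weight is n_sampled:
  under $85k: 180 × 1600 = 288,000
  $85–104k: 200 × 1650 = 330,000
  $105k+: 180 × 1300 = 234,000
Adjusted estimate = 852,000 / 560 = 1521.43 → $1,520.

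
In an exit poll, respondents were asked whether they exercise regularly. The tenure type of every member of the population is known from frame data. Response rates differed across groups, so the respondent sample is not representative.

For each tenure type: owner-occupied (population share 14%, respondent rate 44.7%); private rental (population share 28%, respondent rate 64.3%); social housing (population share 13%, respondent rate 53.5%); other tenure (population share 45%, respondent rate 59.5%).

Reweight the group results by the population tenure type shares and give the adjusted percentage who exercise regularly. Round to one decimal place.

Each cell contributes population-share × respondent value:
  owner-occupied: 0.14 × 44.7 = 6.258
  private rental: 0.28 × 64.3 = 18.004
  social housing: 0.13 × 53.5 = 6.955
  other tenure: 0.45 × 59.5 = 26.775
Post-stratified estimate = 57.992 → 58.0%.

58.0%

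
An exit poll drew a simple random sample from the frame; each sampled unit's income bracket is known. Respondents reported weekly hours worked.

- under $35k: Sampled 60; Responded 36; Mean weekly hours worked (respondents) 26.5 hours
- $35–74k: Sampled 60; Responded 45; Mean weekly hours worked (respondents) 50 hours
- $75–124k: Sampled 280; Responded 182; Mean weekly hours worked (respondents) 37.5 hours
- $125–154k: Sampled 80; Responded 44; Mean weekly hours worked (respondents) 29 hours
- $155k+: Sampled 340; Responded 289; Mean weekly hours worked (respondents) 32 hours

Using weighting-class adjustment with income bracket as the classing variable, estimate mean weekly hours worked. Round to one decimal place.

Class response rates: under $35k 36/60 = 60%, $35–74k 45/60 = 75%, $75–124k 182/280 = 65%, $125–154k 44/80 = 55%, $155k+ 289/340 = 85%.
Inverse-response-rate weighting restores each class to its sampled count, so class totals weight by n_sampled:
  under $35k: 60 × 26.5 = 1590
  $35–74k: 60 × 50 = 3000
  $75–124k: 280 × 37.5 = 10,500
  $125–154k: 80 × 29 = 2320
  $155k+: 340 × 32 = 10,880
Adjusted estimate = 28,290 / 820 = 34.5 → 34.5.

34.5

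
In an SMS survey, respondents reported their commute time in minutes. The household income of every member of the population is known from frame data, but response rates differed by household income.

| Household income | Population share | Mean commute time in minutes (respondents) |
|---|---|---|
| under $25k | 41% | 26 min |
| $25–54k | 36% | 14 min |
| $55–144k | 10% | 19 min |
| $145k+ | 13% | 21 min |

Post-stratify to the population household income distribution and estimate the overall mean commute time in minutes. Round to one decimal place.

Weight each group's respondent value by its population share:
  under $25k: 0.41 × 26 = 10.66
  $25–54k: 0.36 × 14 = 5.04
  $55–144k: 0.1 × 19 = 1.9
  $145k+: 0.13 × 21 = 2.73
Post-stratified estimate = 20.33 → 20.3.

20.3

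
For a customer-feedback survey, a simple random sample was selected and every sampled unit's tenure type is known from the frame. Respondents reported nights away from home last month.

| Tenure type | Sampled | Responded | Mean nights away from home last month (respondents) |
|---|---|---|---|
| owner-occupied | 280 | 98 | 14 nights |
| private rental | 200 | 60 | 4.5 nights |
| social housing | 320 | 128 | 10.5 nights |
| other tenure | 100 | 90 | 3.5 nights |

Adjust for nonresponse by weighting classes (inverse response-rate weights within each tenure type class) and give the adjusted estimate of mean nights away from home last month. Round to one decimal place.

9.5

Response rates by class: owner-occupied 98/280 = 35%, private rental 60/200 = 30%, social housing 128/320 = 40%, other tenure 90/100 = 90%.
With weight = n_sampled/n_responded per class, the weighted class total is n_sampled:
  owner-occupied: 280 × 14 = 3920
  private rental: 200 × 4.5 = 900
  social housing: 320 × 10.5 = 3360
  other tenure: 100 × 3.5 = 350
Adjusted estimate = 8530 / 900 = 9.47778 → 9.5.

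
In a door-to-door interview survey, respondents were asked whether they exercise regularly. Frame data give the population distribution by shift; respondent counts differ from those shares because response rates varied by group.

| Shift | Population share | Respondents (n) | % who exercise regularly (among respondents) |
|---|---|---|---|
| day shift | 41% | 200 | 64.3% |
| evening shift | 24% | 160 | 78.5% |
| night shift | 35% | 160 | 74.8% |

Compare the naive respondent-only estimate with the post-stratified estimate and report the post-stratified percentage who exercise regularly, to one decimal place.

71.4%

Unadjusted (pooled respondent) estimate weights by respondent counts:
  (200/520)×64.3 + (160/520)×78.5 + (160/520)×74.8 = 71.9%
Reweighting by population shift shares:
  0.41×64.3 + 0.24×78.5 + 0.35×74.8 = 71.383%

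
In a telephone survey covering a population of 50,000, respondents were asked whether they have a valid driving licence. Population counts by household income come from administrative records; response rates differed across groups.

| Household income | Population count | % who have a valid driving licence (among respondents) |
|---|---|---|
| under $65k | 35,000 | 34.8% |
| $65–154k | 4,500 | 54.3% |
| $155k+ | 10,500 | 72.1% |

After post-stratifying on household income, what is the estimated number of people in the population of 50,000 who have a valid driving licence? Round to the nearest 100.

Apply each group's respondent rate to its population count:
  under $65k: 35,000 × 34.8% = 12,180
  $65–154k: 4,500 × 54.3% = 2443.5
  $155k+: 10,500 × 72.1% = 7570.5
Estimated total = 22,194 → 22,200.

22,200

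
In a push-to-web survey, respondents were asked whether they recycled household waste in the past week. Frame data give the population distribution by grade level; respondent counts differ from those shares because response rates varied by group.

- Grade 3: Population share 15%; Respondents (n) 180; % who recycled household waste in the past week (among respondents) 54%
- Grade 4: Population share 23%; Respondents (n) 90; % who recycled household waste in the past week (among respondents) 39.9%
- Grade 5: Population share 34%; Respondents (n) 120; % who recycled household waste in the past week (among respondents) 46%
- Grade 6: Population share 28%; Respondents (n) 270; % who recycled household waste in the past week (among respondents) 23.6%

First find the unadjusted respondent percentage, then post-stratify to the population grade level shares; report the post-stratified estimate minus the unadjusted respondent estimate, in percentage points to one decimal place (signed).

+1.3 percentage points

Unadjusted (pooled respondent) estimate weights by respondent counts:
  (180/660)×54 + (90/660)×39.9 + (120/660)×46 + (270/660)×23.6 = 38.1864%
Reweighting by population grade level shares:
  0.15×54 + 0.23×39.9 + 0.34×46 + 0.28×23.6 = 39.525%
Difference = 39.525 − 38.1864 = 1.3386 pp.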